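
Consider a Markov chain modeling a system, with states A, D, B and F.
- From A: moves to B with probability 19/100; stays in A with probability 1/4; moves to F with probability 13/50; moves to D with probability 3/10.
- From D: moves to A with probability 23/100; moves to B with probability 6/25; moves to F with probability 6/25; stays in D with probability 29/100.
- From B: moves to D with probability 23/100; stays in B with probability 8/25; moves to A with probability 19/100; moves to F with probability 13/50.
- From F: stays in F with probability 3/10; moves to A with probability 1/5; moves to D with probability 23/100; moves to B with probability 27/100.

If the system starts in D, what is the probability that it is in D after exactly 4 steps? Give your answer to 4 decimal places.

0.2608

Propagate the distribution vector 4 steps from D.
After 0 steps: (0.0000, 1.0000, 0.0000, 0.0000)
After 1 step: (0.2300, 0.2900, 0.2400, 0.2400)
After 2 steps: (0.2178, 0.2635, 0.2549, 0.2638)
After 3 steps: (0.2162, 0.2611, 0.2574, 0.2653)
After 4 steps: (0.2161, 0.2608, 0.2577, 0.2654)
P(in D after 4 steps) = 0.2608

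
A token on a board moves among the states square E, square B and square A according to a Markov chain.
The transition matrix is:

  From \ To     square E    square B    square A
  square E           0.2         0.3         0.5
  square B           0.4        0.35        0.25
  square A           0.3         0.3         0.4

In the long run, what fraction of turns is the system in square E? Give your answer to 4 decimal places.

0.3014

Let the stationary distribution be π with π = πP and π_1 + π_2 + π_3 = 1.
π_1 = 0.2·π_1 + 0.4·π_2 + 0.3·π_3
π_2 = 0.3·π_1 + 0.35·π_2 + 0.3·π_3
Solving with the normalization constraint gives π = (0.3014, 0.3158, 0.3828).
So the stationary probability of square E is 0.3014.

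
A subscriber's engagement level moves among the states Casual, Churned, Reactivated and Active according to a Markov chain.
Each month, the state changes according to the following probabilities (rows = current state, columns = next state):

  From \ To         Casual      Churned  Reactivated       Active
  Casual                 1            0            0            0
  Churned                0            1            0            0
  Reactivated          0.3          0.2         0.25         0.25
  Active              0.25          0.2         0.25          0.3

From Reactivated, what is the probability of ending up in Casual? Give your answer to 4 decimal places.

Let h(s) be the probability of absorption at Casual starting from transient state s. Then h(Casual) = 1 and h(Churned) = 0. By first-step analysis:
h(Reactivated) = 0.3·1 + 0.2·0 + 0.25·h(Reactivated) + 0.25·h(Active)
h(Active) = 0.25·1 + 0.2·0 + 0.25·h(Reactivated) + 0.3·h(Active)
Solving: h(Reactivated) = 0.5892, h(Active) = 0.5676.
Starting from Reactivated, the probability is 0.5892.

0.5892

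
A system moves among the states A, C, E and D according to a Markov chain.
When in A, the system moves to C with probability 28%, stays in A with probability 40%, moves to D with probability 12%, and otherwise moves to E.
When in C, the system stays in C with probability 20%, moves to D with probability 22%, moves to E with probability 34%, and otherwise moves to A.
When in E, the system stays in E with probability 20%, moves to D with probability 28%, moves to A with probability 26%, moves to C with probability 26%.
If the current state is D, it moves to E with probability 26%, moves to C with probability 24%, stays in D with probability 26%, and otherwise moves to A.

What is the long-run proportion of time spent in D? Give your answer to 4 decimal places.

0.2143

Let the stationary distribution be π with π = πP and π_1 + π_2 + π_3 + π_4 = 1.
π_1 = 0.4·π_1 + 0.24·π_2 + 0.26·π_3 + 0.24·π_4
π_2 = 0.28·π_1 + 0.2·π_2 + 0.26·π_3 + 0.24·π_4
π_3 = 0.2·π_1 + 0.34·π_2 + 0.2·π_3 + 0.26·π_4
Solving with the normalization constraint gives π = (0.2916, 0.2467, 0.2474, 0.2143).
So the stationary probability of D is 0.2143.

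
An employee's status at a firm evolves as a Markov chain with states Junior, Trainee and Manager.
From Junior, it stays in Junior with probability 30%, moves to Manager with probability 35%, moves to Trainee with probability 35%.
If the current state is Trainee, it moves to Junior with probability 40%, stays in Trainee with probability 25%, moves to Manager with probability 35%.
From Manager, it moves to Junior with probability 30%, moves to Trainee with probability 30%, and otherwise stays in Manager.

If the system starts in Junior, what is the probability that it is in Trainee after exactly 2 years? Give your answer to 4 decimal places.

0.2975

Sum over the intermediate state after 1 year:
P = P(Junior→Junior)·P(Junior→Trainee) + P(Junior→Trainee)·P(Trainee→Trainee) + P(Junior→Manager)·P(Manager→Trainee)
  = 0.3×0.35 + 0.35×0.25 + 0.35×0.3
  = 0.1050 + 0.0875 + 0.1050 = 0.2975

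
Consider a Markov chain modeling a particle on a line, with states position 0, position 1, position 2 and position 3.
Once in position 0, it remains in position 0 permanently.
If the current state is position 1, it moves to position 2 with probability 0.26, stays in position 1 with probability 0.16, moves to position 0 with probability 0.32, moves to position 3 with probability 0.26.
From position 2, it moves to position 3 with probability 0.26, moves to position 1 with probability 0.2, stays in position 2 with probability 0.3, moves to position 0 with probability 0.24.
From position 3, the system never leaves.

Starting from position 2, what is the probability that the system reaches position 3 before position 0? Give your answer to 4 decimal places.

0.5045

Let h(s) be the probability of absorption at position 3 starting from transient state s. Then h(position 3) = 1 and h(position 0) = 0. By first-step analysis:
h(position 1) = 0.32·0 + 0.16·h(position 1) + 0.26·h(position 2) + 0.26·1
h(position 2) = 0.24·0 + 0.2·h(position 1) + 0.3·h(position 2) + 0.26·1
Solving: h(position 1) = 0.4657, h(position 2) = 0.5045.
Starting from position 2, the probability is 0.5045.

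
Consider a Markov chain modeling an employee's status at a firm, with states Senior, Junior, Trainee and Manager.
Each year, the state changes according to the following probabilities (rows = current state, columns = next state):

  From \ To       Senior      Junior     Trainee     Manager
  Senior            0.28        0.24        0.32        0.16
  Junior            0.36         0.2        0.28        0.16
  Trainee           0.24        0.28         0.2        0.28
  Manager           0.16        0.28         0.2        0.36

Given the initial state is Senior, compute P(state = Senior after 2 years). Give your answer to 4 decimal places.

Propagate the distribution vector 2 years from Senior.
After 0 years: (1.0000, 0.0000, 0.0000, 0.0000)
After 1 year: (0.2800, 0.2400, 0.3200, 0.1600)
After 2 years: (0.2672, 0.2496, 0.2528, 0.2304)
P(in Senior after 2 years) = 0.2672

0.2672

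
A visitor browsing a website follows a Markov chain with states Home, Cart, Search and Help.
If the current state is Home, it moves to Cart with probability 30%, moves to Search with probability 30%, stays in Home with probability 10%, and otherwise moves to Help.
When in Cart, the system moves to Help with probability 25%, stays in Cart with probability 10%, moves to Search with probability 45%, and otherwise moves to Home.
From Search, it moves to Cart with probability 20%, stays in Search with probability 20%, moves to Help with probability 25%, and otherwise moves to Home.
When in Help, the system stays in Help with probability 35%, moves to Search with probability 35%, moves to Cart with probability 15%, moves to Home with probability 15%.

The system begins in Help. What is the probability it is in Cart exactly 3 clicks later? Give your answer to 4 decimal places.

Propagate the distribution vector 3 clicks from Help.
After 0 clicks: (0.0000, 0.0000, 0.0000, 1.0000)
After 1 click: (0.1500, 0.1500, 0.3500, 0.3500)
After 2 clicks: (0.2200, 0.1825, 0.3050, 0.2925)
After 3 clicks: (0.2091, 0.1891, 0.3115, 0.2903)
P(in Cart after 3 clicks) = 0.1891

0.1891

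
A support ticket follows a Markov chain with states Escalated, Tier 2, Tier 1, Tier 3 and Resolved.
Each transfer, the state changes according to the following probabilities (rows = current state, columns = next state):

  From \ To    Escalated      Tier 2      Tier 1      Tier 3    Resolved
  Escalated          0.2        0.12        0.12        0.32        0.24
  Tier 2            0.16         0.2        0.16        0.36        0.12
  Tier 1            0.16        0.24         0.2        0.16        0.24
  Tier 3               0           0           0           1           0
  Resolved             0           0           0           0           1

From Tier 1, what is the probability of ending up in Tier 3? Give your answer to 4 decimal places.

Let h(s) be the probability of absorption at Tier 3 starting from transient state s. Then h(Tier 3) = 1 and h(Resolved) = 0. By first-step analysis:
h(Escalated) = 0.2·h(Escalated) + 0.12·h(Tier 2) + 0.12·h(Tier 1) + 0.32·1 + 0.24·0
h(Tier 2) = 0.16·h(Escalated) + 0.2·h(Tier 2) + 0.16·h(Tier 1) + 0.36·1 + 0.12·0
h(Tier 1) = 0.16·h(Escalated) + 0.24·h(Tier 2) + 0.2·h(Tier 1) + 0.16·1 + 0.24·0
Solving: h(Escalated) = 0.5777, h(Tier 2) = 0.6688, h(Tier 1) = 0.5162.
Starting from Tier 1, the probability is 0.5162.

0.5162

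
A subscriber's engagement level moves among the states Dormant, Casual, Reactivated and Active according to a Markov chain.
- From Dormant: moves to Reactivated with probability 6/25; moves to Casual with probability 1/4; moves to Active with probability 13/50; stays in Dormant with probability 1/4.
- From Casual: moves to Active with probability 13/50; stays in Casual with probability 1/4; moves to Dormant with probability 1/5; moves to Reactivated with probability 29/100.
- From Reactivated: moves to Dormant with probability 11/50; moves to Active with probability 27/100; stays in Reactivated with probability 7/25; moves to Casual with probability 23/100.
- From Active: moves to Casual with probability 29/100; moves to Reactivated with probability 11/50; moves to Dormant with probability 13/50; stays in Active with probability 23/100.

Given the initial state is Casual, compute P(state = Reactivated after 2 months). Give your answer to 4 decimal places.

Propagate the distribution vector 2 months from Casual.
After 0 months: (0.0000, 1.0000, 0.0000, 0.0000)
After 1 month: (0.2000, 0.2500, 0.2900, 0.2600)
After 2 months: (0.2314, 0.2546, 0.2589, 0.2551)
P(in Reactivated after 2 months) = 0.2589

0.2589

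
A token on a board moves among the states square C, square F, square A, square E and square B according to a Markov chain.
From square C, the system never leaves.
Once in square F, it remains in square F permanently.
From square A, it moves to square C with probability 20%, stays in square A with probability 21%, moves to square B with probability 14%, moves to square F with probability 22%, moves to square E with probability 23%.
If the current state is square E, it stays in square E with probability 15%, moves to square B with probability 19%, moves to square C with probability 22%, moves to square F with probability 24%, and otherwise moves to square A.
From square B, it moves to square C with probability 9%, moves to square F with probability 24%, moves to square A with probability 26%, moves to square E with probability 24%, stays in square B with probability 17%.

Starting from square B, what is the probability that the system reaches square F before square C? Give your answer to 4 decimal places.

0.6200

Let h(s) be the probability of absorption at square F starting from transient state s. Then h(square F) = 1 and h(square C) = 0. By first-step analysis:
h(square A) = 0.2·0 + 0.22·1 + 0.21·h(square A) + 0.23·h(square E) + 0.14·h(square B)
h(square E) = 0.22·0 + 0.24·1 + 0.2·h(square A) + 0.15·h(square E) + 0.19·h(square B)
h(square B) = 0.09·0 + 0.24·1 + 0.26·h(square A) + 0.24·h(square E) + 0.17·h(square B)
Solving: h(square A) = 0.5485, h(square E) = 0.5500, h(square B) = 0.6200.
Starting from square B, the probability is 0.6200.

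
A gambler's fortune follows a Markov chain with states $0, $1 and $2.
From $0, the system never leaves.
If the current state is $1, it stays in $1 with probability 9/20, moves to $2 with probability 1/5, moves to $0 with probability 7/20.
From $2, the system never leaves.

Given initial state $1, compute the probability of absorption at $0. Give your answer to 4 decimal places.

Let h(s) be the probability of absorption at $0 starting from transient state s. Then h($0) = 1 and h($2) = 0. By first-step analysis:
h($1) = 0.35·1 + 0.45·h($1) + 0.2·0
Solving: h($1) = 0.6364.
Starting from $1, the probability is 0.6364.

0.6364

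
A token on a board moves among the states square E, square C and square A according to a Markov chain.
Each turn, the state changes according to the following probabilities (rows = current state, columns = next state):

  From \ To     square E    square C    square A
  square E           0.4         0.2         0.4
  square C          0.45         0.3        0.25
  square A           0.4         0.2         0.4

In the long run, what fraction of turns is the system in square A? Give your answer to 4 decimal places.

Let the stationary distribution be π with π = πP and π_1 + π_2 + π_3 = 1.
π_1 = 0.4·π_1 + 0.45·π_2 + 0.4·π_3
π_2 = 0.2·π_1 + 0.3·π_2 + 0.2·π_3
Solving with the normalization constraint gives π = (0.4111, 0.2222, 0.3667).
So the stationary probability of square A is 0.3667.

0.3667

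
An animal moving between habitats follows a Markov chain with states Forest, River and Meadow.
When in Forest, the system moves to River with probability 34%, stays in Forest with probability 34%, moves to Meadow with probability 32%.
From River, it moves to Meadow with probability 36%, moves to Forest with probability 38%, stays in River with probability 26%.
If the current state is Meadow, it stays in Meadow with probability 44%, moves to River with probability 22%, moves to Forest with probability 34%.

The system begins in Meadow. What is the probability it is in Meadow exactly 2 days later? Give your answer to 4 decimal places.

Sum over the intermediate state after 1 day:
P = P(Meadow→Forest)·P(Forest→Meadow) + P(Meadow→River)·P(River→Meadow) + P(Meadow→Meadow)·P(Meadow→Meadow)
  = 0.34×0.32 + 0.22×0.36 + 0.44×0.44
  = 0.1088 + 0.0792 + 0.1936 = 0.3816

0.3816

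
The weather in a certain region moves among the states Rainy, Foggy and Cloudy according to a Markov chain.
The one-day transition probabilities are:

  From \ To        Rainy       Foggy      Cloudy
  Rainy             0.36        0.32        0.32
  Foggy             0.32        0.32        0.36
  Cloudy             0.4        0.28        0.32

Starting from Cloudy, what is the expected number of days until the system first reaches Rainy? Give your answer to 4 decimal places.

Let t(s) be the expected number of days to first reach Rainy from state s, with t(Rainy) = 0. Conditioning on the first day:
t(Foggy) = 1 + 0.32·t(Foggy) + 0.36·t(Cloudy)
t(Cloudy) = 1 + 0.28·t(Foggy) + 0.32·t(Cloudy)
Solving: t(Foggy) = 2.8761, t(Cloudy) = 2.6549.
Expected days from Cloudy to Rainy: 2.6549.

2.6549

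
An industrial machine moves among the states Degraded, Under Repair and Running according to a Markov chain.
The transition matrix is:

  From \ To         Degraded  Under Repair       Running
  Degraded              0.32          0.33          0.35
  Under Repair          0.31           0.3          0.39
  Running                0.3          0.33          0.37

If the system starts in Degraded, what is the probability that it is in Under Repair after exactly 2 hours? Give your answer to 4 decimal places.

Sum over the intermediate state after 1 hour:
P = P(Degraded→Degraded)·P(Degraded→Under Repair) + P(Degraded→Under Repair)·P(Under Repair→Under Repair) + P(Degraded→Running)·P(Running→Under Repair)
  = 0.32×0.33 + 0.33×0.3 + 0.35×0.33
  = 0.1056 + 0.0990 + 0.1155 = 0.3201

0.3201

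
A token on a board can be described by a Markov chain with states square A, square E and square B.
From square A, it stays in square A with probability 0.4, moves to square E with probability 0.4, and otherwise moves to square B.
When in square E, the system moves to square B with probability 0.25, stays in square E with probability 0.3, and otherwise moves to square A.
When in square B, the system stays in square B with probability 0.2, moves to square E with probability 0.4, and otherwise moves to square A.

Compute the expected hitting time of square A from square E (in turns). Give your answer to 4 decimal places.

Let t(s) be the expected number of turns to first reach square A from state s, with t(square A) = 0. Conditioning on the first turn:
t(square E) = 1 + 0.3·t(square E) + 0.25·t(square B)
t(square B) = 1 + 0.4·t(square E) + 0.2·t(square B)
Solving: t(square E) = 2.2826, t(square B) = 2.3913.
Expected turns from square E to square A: 2.2826.

2.2826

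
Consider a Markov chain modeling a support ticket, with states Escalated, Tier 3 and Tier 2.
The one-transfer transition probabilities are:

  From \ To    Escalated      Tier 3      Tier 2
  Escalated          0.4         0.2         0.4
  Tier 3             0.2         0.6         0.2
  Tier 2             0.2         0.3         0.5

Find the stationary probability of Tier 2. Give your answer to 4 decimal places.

0.3571

Let the stationary distribution be π with π = πP and π_1 + π_2 + π_3 = 1.
π_1 = 0.4·π_1 + 0.2·π_2 + 0.2·π_3
π_2 = 0.2·π_1 + 0.6·π_2 + 0.3·π_3
Solving with the normalization constraint gives π = (0.2500, 0.3929, 0.3571).
So the stationary probability of Tier 2 is 0.3571.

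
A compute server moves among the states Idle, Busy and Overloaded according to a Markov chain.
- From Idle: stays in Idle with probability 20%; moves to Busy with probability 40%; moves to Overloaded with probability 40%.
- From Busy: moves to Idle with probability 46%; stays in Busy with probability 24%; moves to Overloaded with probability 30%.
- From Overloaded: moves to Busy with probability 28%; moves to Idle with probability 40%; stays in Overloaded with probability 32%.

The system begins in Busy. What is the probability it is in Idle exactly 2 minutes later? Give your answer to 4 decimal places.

0.3224

Sum over the intermediate state after 1 minute:
P = P(Busy→Idle)·P(Idle→Idle) + P(Busy→Busy)·P(Busy→Idle) + P(Busy→Overloaded)·P(Overloaded→Idle)
  = 0.46×0.2 + 0.24×0.46 + 0.3×0.4
  = 0.0920 + 0.1104 + 0.1200 = 0.3224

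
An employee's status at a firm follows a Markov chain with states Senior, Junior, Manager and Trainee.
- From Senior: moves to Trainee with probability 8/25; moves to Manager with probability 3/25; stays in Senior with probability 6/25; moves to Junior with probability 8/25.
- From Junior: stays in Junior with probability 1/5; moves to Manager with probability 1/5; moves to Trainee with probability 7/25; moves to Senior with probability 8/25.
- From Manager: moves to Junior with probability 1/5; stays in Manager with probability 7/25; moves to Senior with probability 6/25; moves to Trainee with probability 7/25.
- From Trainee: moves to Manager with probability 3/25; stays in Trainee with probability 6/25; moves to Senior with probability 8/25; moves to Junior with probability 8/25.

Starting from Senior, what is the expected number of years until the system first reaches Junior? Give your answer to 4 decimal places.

Let t(s) be the expected number of years to first reach Junior from state s, with t(Junior) = 0. Conditioning on the first year:
t(Senior) = 1 + 0.24·t(Senior) + 0.12·t(Manager) + 0.32·t(Trainee)
t(Manager) = 1 + 0.24·t(Senior) + 0.28·t(Manager) + 0.28·t(Trainee)
t(Trainee) = 1 + 0.32·t(Senior) + 0.12·t(Manager) + 0.24·t(Trainee)
Solving: t(Senior) = 3.3019, t(Manager) = 3.7736, t(Trainee) = 3.3019.
Expected years from Senior to Junior: 3.3019.

3.3019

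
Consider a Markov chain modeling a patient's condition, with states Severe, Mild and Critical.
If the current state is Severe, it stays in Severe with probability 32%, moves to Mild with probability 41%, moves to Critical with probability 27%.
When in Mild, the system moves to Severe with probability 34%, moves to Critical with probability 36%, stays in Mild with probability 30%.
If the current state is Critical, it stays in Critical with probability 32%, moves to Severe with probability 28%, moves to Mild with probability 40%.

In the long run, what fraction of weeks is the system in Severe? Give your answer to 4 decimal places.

Let the stationary distribution be π with π = πP and π_1 + π_2 + π_3 = 1.
π_1 = 0.32·π_1 + 0.34·π_2 + 0.28·π_3
π_2 = 0.41·π_1 + 0.3·π_2 + 0.4·π_3
Solving with the normalization constraint gives π = (0.3146, 0.3665, 0.3189).
So the stationary probability of Severe is 0.3146.

0.3146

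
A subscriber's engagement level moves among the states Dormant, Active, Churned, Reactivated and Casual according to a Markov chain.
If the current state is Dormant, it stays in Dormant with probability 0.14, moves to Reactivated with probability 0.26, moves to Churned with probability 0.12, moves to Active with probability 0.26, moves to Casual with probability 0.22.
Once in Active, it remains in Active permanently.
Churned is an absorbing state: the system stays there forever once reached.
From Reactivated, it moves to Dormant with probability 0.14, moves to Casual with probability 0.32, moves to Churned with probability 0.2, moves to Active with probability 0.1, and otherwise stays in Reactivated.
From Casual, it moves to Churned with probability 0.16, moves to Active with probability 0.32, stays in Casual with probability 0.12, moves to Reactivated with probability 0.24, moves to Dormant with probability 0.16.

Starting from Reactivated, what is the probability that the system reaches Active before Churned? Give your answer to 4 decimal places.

Let h(s) be the probability of absorption at Active starting from transient state s. Then h(Active) = 1 and h(Churned) = 0. By first-step analysis:
h(Dormant) = 0.14·h(Dormant) + 0.26·1 + 0.12·0 + 0.26·h(Reactivated) + 0.22·h(Casual)
h(Reactivated) = 0.14·h(Dormant) + 0.1·1 + 0.2·0 + 0.24·h(Reactivated) + 0.32·h(Casual)
h(Casual) = 0.16·h(Dormant) + 0.32·1 + 0.16·0 + 0.24·h(Reactivated) + 0.12·h(Casual)
Solving: h(Dormant) = 0.6103, h(Reactivated) = 0.5014, h(Casual) = 0.6114.
Starting from Reactivated, the probability is 0.5014.

0.5014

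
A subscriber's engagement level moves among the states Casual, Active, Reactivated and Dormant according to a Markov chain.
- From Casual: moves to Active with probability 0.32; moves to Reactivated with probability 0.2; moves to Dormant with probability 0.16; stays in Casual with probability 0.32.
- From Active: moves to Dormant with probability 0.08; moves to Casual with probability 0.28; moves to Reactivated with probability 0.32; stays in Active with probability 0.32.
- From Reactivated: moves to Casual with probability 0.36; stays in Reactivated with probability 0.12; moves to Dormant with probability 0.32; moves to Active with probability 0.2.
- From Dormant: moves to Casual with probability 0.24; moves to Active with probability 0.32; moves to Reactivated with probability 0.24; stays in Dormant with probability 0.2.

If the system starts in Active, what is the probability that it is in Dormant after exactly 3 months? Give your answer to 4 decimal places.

Propagate the distribution vector 3 months from Active.
After 0 months: (0.0000, 1.0000, 0.0000, 0.0000)
After 1 month: (0.2800, 0.3200, 0.3200, 0.0800)
After 2 months: (0.3136, 0.2816, 0.2160, 0.1888)
After 3 months: (0.3023, 0.2941, 0.2241, 0.1796)
P(in Dormant after 3 months) = 0.1796

0.1796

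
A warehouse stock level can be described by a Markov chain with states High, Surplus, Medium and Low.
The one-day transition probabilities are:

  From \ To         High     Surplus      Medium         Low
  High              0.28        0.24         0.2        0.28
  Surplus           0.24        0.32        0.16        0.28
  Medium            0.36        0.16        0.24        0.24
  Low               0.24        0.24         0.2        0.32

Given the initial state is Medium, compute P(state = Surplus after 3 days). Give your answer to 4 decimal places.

Propagate the distribution vector 3 days from Medium.
After 0 days: (0.0000, 0.0000, 1.0000, 0.0000)
After 1 day: (0.3600, 0.1600, 0.2400, 0.2400)
After 2 days: (0.2832, 0.2336, 0.2032, 0.2800)
After 3 days: (0.2757, 0.2424, 0.1988, 0.2831)
P(in Surplus after 3 days) = 0.2424

0.2424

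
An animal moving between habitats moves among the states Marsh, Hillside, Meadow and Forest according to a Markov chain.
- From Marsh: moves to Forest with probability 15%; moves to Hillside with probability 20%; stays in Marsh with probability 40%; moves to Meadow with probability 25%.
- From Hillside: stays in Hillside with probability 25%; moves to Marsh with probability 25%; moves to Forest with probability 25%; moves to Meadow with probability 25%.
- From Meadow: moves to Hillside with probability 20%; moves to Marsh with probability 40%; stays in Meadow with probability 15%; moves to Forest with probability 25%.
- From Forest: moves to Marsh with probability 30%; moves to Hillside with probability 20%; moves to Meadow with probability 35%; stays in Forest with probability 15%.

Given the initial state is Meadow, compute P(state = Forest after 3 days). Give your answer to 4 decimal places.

Propagate the distribution vector 3 days from Meadow.
After 0 days: (0.0000, 0.0000, 1.0000, 0.0000)
After 1 day: (0.4000, 0.2000, 0.1500, 0.2500)
After 2 days: (0.3450, 0.2100, 0.2600, 0.1850)
After 3 days: (0.3500, 0.2105, 0.2425, 0.1970)
P(in Forest after 3 days) = 0.1970

0.1970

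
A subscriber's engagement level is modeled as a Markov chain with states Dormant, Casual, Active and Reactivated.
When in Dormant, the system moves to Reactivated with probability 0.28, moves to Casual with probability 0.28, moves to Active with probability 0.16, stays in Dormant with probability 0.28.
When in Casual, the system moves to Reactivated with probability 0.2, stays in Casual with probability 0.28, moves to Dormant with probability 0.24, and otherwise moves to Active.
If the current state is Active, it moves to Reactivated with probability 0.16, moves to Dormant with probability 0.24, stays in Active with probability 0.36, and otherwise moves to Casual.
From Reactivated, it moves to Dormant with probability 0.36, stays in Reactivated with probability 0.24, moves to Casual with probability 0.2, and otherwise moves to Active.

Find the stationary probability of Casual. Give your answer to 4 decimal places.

Let the stationary distribution be π with π = πP and π_1 + π_2 + π_3 + π_4 = 1.
π_1 = 0.28·π_1 + 0.24·π_2 + 0.24·π_3 + 0.36·π_4
π_2 = 0.28·π_1 + 0.28·π_2 + 0.24·π_3 + 0.2·π_4
π_3 = 0.16·π_1 + 0.28·π_2 + 0.36·π_3 + 0.2·π_4
Solving with the normalization constraint gives π = (0.2776, 0.2524, 0.2489, 0.2211).
So the stationary probability of Casual is 0.2524.

0.2524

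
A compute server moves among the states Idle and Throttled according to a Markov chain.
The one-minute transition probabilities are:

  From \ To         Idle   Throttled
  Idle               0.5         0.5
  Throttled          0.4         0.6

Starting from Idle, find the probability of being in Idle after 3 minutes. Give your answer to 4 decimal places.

Propagate the distribution vector 3 minutes from Idle.
After 0 minutes: (1.0000, 0.0000)
After 1 minute: (0.5000, 0.5000)
After 2 minutes: (0.4500, 0.5500)
After 3 minutes: (0.4450, 0.5550)
P(in Idle after 3 minutes) = 0.4450

0.4450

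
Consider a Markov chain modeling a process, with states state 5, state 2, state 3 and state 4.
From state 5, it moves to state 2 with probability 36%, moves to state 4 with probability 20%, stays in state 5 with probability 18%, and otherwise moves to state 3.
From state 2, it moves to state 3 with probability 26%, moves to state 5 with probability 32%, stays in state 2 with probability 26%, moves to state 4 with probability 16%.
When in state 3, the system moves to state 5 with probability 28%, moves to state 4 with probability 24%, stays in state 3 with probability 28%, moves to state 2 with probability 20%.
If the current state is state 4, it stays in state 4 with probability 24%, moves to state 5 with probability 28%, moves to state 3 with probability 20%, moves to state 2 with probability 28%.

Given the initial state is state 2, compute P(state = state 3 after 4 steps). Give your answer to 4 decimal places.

0.2526

Propagate the distribution vector 4 steps from state 2.
After 0 steps: (0.0000, 1.0000, 0.0000, 0.0000)
After 1 step: (0.3200, 0.2600, 0.2600, 0.1600)
After 2 steps: (0.2584, 0.2796, 0.2556, 0.2064)
After 3 steps: (0.2653, 0.2746, 0.2527, 0.2073)
After 4 steps: (0.2645, 0.2755, 0.2526, 0.2074)
P(in state 3 after 4 steps) = 0.2526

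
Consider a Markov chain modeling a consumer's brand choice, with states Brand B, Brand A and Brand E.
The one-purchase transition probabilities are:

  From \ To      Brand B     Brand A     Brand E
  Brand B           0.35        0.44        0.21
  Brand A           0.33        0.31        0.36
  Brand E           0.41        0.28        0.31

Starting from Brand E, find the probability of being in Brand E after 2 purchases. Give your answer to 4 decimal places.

0.2830

Sum over the intermediate state after 1 purchase:
P = P(Brand E→Brand B)·P(Brand B→Brand E) + P(Brand E→Brand A)·P(Brand A→Brand E) + P(Brand E→Brand E)·P(Brand E→Brand E)
  = 0.41×0.21 + 0.28×0.36 + 0.31×0.31
  = 0.0861 + 0.1008 + 0.0961 = 0.2830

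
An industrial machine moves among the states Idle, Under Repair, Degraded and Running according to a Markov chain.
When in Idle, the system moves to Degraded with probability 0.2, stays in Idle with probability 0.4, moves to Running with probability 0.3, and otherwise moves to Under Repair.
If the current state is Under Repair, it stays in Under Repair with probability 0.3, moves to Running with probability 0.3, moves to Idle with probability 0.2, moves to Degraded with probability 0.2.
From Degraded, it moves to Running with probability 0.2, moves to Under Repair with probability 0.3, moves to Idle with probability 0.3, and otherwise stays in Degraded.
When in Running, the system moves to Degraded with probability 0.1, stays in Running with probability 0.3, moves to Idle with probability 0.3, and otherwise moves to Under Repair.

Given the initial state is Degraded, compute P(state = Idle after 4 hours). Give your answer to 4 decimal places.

0.3066

Propagate the distribution vector 4 hours from Degraded.
After 0 hours: (0.0000, 0.0000, 1.0000, 0.0000)
After 1 hour: (0.3000, 0.3000, 0.2000, 0.2000)
After 2 hours: (0.3000, 0.2400, 0.1800, 0.2800)
After 3 hours: (0.3060, 0.2400, 0.1720, 0.2820)
After 4 hours: (0.3066, 0.2388, 0.1718, 0.2828)
P(in Idle after 4 hours) = 0.3066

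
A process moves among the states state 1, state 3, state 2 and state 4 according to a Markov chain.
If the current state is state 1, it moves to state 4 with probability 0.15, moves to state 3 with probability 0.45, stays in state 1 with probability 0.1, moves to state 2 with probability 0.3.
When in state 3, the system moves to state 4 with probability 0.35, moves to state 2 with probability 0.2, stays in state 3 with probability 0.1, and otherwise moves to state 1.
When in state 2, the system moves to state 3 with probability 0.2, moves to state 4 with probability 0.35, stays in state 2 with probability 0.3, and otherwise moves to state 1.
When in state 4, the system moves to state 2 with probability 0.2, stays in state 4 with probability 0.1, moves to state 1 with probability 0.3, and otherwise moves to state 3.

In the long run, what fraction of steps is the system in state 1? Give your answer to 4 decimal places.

Let the stationary distribution be π with π = πP and π_1 + π_2 + π_3 + π_4 = 1.
π_1 = 0.1·π_1 + 0.35·π_2 + 0.15·π_3 + 0.3·π_4
π_2 = 0.45·π_1 + 0.1·π_2 + 0.2·π_3 + 0.4·π_4
π_3 = 0.3·π_1 + 0.2·π_2 + 0.3·π_3 + 0.2·π_4
Solving with the normalization constraint gives π = (0.2306, 0.2784, 0.2478, 0.2431).
So the stationary probability of state 1 is 0.2306.

0.2306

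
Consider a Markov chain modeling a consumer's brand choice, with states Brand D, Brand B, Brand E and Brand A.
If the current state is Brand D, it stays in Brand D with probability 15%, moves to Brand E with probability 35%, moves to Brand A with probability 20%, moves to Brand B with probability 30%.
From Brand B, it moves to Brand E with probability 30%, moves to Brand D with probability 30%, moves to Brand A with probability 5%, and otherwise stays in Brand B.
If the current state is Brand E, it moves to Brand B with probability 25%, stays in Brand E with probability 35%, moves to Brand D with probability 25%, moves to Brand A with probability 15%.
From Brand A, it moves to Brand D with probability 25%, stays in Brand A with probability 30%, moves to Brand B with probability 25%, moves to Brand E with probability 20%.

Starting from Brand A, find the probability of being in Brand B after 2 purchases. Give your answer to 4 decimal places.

0.2875

Propagate the distribution vector 2 purchases from Brand A.
After 0 purchases: (0.0000, 0.0000, 0.0000, 1.0000)
After 1 purchase: (0.2500, 0.2500, 0.2000, 0.3000)
After 2 purchases: (0.2375, 0.2875, 0.2925, 0.1825)
P(in Brand B after 2 purchases) = 0.2875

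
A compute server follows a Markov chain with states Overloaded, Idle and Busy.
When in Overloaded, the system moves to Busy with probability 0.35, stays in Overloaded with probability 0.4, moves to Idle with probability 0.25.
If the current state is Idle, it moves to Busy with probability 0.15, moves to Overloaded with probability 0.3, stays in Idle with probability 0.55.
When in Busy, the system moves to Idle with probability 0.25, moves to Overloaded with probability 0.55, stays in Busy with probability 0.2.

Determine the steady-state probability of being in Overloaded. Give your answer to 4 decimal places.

Let the stationary distribution be π with π = πP and π_1 + π_2 + π_3 = 1.
π_1 = 0.4·π_1 + 0.3·π_2 + 0.55·π_3
π_2 = 0.25·π_1 + 0.55·π_2 + 0.25·π_3
Solving with the normalization constraint gives π = (0.4006, 0.3571, 0.2422).
So the stationary probability of Overloaded is 0.4006.

0.4006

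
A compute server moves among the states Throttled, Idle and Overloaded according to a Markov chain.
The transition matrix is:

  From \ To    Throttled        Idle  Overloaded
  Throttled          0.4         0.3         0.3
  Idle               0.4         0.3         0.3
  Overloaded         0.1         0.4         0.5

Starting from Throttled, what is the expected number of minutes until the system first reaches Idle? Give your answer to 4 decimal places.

Let t(s) be the expected number of minutes to first reach Idle from state s, with t(Idle) = 0. Conditioning on the first minute:
t(Throttled) = 1 + 0.4·t(Throttled) + 0.3·t(Overloaded)
t(Overloaded) = 1 + 0.1·t(Throttled) + 0.5·t(Overloaded)
Solving: t(Throttled) = 2.9630, t(Overloaded) = 2.5926.
Expected minutes from Throttled to Idle: 2.9630.

2.9630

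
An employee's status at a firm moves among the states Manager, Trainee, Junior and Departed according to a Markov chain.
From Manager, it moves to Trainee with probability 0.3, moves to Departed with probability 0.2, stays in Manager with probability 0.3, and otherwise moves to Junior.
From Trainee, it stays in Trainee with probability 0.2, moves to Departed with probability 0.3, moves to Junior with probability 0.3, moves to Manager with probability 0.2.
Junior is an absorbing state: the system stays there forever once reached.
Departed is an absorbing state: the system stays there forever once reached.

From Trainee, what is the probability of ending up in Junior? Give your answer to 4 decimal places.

0.5000

Let h(s) be the probability of absorption at Junior starting from transient state s. Then h(Junior) = 1 and h(Departed) = 0. By first-step analysis:
h(Manager) = 0.3·h(Manager) + 0.3·h(Trainee) + 0.2·1 + 0.2·0
h(Trainee) = 0.2·h(Manager) + 0.2·h(Trainee) + 0.3·1 + 0.3·0
Solving: h(Manager) = 0.5000, h(Trainee) = 0.5000.
Starting from Trainee, the probability is 0.5000.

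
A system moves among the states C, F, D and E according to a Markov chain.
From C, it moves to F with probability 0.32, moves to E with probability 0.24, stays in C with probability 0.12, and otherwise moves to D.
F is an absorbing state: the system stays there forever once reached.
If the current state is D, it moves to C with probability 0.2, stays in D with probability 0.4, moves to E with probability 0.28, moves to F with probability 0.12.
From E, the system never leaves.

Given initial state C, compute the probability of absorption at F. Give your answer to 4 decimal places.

0.4966

Let h(s) be the probability of absorption at F starting from transient state s. Then h(F) = 1 and h(E) = 0. By first-step analysis:
h(C) = 0.12·h(C) + 0.32·1 + 0.32·h(D) + 0.24·0
h(D) = 0.2·h(C) + 0.12·1 + 0.4·h(D) + 0.28·0
Solving: h(C) = 0.4966, h(D) = 0.3655.
Starting from C, the probability is 0.4966.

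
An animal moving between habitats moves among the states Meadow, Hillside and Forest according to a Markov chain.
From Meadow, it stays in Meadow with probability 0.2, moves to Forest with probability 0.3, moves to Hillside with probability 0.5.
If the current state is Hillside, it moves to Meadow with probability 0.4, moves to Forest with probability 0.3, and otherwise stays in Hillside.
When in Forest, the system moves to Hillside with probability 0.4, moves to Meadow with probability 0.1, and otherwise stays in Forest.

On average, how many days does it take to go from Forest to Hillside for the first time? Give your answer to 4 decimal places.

2.4324

Let t(s) be the expected number of days to first reach Hillside from state s, with t(Hillside) = 0. Conditioning on the first day:
t(Meadow) = 1 + 0.2·t(Meadow) + 0.3·t(Forest)
t(Forest) = 1 + 0.1·t(Meadow) + 0.5·t(Forest)
Solving: t(Meadow) = 2.1622, t(Forest) = 2.4324.
Expected days from Forest to Hillside: 2.4324.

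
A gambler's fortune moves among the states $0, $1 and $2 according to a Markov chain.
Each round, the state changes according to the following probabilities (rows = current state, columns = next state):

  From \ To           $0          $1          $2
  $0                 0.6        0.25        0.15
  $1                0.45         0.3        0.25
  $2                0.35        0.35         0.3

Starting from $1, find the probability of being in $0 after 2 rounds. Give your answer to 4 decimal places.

Sum over the intermediate state after 1 round:
P = P($1→$0)·P($0→$0) + P($1→$1)·P($1→$0) + P($1→$2)·P($2→$0)
  = 0.45×0.6 + 0.3×0.45 + 0.25×0.35
  = 0.2700 + 0.1350 + 0.0875 = 0.4925

0.4925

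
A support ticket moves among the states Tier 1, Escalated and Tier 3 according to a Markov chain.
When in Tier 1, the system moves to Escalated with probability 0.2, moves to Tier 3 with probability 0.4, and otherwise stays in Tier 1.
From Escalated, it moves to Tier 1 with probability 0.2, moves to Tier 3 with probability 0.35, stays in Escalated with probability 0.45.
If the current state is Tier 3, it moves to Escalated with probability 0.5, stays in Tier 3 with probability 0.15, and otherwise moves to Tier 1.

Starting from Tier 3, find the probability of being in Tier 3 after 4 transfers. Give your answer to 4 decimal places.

0.3060

Propagate the distribution vector 4 transfers from Tier 3.
After 0 transfers: (0.0000, 0.0000, 1.0000)
After 1 transfer: (0.3500, 0.5000, 0.1500)
After 2 transfers: (0.2925, 0.3700, 0.3375)
After 3 transfers: (0.3091, 0.3938, 0.2971)
After 4 transfers: (0.3064, 0.3876, 0.3060)
P(in Tier 3 after 4 transfers) = 0.3060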